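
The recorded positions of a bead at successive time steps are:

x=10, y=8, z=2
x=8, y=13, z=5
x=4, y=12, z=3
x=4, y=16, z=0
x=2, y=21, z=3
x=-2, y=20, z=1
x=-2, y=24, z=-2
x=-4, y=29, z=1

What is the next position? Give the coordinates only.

x=-8, y=28, z=-1

The moves between consecutive positions are (-2, +5, +3), (-4, -1, -2), (+0, +4, -3), (-2, +5, +3), (-4, -1, -2), (+0, +4, -3), (-2, +5, +3); they repeat the 3-cycle [(-2, +5, +3), (-4, -1, -2), (+0, +4, -3)].
step 8: apply (-4, -1, -2) → x=-8, y=28, z=-1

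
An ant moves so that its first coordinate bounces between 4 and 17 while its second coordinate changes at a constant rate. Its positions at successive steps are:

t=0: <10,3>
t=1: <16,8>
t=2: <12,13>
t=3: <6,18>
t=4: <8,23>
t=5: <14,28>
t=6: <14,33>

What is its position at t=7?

<8,38>

The first coordinate reflects between 4 and 17, moving 6 per step.
  step 7: 14 → 8
The second coordinate changes by +5 each step: at step 7 it is 38.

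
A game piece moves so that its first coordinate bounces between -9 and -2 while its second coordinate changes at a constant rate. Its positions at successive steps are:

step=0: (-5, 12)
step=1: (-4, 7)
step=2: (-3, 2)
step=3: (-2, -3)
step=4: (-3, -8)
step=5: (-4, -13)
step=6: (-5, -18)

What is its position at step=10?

(-9, -38)

The first coordinate travels 1 per step and bounces off the walls at -9 and -2.
  step 7: -5 → -6
  step 8: -6 → -7
  step 9: -7 → -8
  step 10: -8 → -9
The second coordinate changes by -5 each step: at step 10 it is -38.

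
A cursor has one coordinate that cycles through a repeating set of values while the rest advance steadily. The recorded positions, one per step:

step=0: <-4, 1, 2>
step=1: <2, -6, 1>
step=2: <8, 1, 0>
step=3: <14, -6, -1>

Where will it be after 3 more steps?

The first coordinate changes by +6 each step, so at step 6 it is -4 + 6·(6) = 32.
The second coordinate repeats the cycle [1, -6] with period 2; step 6 mod 2 = 0, giving 1.
The third coordinate changes by -1 each step, so at step 6 it is 2 + 6·(-1) = -4.

<32, 1, -4>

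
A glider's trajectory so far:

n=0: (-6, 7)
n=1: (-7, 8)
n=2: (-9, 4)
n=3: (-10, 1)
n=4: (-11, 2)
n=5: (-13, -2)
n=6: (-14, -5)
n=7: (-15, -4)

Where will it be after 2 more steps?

(-18, -11)

Differencing gives (-1, +1), (-2, -4), (-1, -3), (-1, +1), (-2, -4), (-1, -3), (-1, +1). This is the pattern (-1, +1), (-2, -4), (-1, -3) repeated.
step 8: apply (-2, -4) → (-17, -8)
step 9: apply (-1, -3) → (-18, -11)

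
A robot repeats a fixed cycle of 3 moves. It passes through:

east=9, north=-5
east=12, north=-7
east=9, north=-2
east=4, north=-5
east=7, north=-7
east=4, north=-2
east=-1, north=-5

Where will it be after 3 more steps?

east=-6, north=-5

Step-to-step displacements: (+3, -2), (-3, +5), (-5, -3), (+3, -2), (-3, +5), (-5, -3) — a repeating cycle of length 3.
step 7: apply (+3, -2) → east=2, north=-7
step 8: apply (-3, +5) → east=-1, north=-2
step 9: apply (-5, -3) → east=-6, north=-5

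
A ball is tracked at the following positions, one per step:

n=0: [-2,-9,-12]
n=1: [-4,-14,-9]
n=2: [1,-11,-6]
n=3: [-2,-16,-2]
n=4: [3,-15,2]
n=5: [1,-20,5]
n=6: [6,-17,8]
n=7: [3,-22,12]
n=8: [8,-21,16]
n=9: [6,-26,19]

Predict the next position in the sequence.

Step-to-step displacements: [-2,-5,+3], [+5,+3,+3], [-3,-5,+4], [+5,+1,+4], [-2,-5,+3], [+5,+3,+3], [-3,-5,+4], [+5,+1,+4], [-2,-5,+3] — a repeating cycle of length 4.
step 10: apply [+5,+3,+3] → [11,-23,22]

[11,-23,22]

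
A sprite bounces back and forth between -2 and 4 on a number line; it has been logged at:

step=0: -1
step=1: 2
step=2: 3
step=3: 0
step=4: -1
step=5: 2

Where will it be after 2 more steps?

0

The value travels 3 per step and bounces off the walls at -2 and 4.
  step 6: 2 → 3
  step 7: 3 → 0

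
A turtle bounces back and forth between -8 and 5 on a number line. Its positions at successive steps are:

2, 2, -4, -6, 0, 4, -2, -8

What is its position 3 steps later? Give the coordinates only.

0

The value travels 6 per step and bounces off the walls at -8 and 5.
  step 8: -8 → -2
  step 9: -2 → 4
  step 10: 4 → 0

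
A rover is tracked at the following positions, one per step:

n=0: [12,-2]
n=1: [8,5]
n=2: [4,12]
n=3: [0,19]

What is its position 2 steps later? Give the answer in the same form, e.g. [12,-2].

Each step adds [-4,+7] to the position.
step 4: [0,19] + [-4,+7] → [-4,26]
step 5: [-4,26] + [-4,+7] → [-8,33]

[-8,33]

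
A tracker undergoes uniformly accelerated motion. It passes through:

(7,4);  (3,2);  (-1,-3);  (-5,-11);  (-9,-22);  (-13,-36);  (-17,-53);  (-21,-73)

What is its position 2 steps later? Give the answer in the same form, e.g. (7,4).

(-29,-122)

First differences are (-4,-2), (-4,-5), (-4,-8), (-4,-11), (-4,-14), (-4,-17), (-4,-20); their common second difference is (+0,-3) (constant acceleration).
step 8: (-21,-73) + (-4,-23) → (-25,-96)
step 9: (-25,-96) + (-4,-26) → (-29,-122)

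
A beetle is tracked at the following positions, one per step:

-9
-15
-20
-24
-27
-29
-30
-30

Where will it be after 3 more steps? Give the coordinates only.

-24

Successive displacements: -6, -5, -4, -3, -2, -1, +0 — each changes by +1.
step 8: -30 + 1 → -29
step 9: -29 + 2 → -27
step 10: -27 + 3 → -24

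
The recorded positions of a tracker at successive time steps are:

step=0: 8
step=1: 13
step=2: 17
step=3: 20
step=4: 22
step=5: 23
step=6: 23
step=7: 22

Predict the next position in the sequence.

20

Successive displacements: +5, +4, +3, +2, +1, +0, -1 — each changes by -1.
step 8: 22 − 2 → 20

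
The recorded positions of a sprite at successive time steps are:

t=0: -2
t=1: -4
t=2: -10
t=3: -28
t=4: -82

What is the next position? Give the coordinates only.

The jumps are -2, -6, -18, -54 — a geometric progression with ratio 3.
step 5: -82 − 162 → -244

-244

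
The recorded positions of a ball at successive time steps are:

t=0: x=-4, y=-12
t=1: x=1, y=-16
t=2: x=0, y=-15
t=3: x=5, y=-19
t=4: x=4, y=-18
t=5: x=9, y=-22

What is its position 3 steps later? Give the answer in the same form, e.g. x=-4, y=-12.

Differencing gives (+5,-4), (-1,+1), (+5,-4), (-1,+1), (+5,-4). This is the pattern (+5,-4), (-1,+1) repeated.
step 6: apply (-1,+1) → x=8, y=-21
step 7: apply (+5,-4) → x=13, y=-25
step 8: apply (-1,+1) → x=12, y=-24

x=12, y=-24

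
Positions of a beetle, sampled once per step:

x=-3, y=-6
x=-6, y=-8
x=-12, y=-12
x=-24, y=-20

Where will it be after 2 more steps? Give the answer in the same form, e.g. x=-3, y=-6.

x=-96, y=-68

The jumps are (-3,-2), (-6,-4), (-12,-8) — a geometric progression with ratio 2.
step 4: x=-24, y=-20 + (-24,-16) → x=-48, y=-36
step 5: x=-48, y=-36 + (-48,-32) → x=-96, y=-68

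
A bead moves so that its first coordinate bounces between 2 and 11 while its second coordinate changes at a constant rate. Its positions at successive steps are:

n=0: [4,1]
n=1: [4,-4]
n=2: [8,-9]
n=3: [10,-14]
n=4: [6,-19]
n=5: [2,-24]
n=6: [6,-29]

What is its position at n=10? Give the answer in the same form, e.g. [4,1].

[4,-49]

The first coordinate reflects between 2 and 11, moving 4 per step.
  step 7: 6 → 10
  step 8: 10 → 8
  step 9: 8 → 4
  step 10: 4 → 4
The second coordinate changes by -5 each step: at step 10 it is -49.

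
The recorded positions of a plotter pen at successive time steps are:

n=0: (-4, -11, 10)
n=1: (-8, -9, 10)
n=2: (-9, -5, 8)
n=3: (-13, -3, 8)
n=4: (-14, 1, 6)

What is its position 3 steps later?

Differencing gives (-4, +2, +0), (-1, +4, -2), (-4, +2, +0), (-1, +4, -2). This is the pattern (-4, +2, +0), (-1, +4, -2) repeated.
step 5: apply (-4, +2, +0) → (-18, 3, 6)
step 6: apply (-1, +4, -2) → (-19, 7, 4)
step 7: apply (-4, +2, +0) → (-23, 9, 4)

(-23, 9, 4)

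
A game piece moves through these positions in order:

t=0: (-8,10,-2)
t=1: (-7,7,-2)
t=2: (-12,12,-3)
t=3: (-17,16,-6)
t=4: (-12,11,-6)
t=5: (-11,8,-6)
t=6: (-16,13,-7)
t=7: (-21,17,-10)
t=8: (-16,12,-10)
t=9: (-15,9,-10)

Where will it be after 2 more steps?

The moves between consecutive positions are (+1,-3,+0), (-5,+5,-1), (-5,+4,-3), (+5,-5,+0), (+1,-3,+0), (-5,+5,-1), (-5,+4,-3), (+5,-5,+0), (+1,-3,+0); they repeat the 4-cycle [(+1,-3,+0), (-5,+5,-1), (-5,+4,-3), (+5,-5,+0)].
step 10: apply (-5,+5,-1) → (-20,14,-11)
step 11: apply (-5,+4,-3) → (-25,18,-14)

(-25,18,-14)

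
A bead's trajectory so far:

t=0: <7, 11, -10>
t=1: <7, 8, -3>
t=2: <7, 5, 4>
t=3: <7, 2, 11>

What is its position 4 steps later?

Constant displacement of <+0, -3, +7> per step.
step 4: <7, 2, 11> + <+0, -3, +7> → <7, -1, 18>
step 5: <7, -1, 18> + <+0, -3, +7> → <7, -4, 25>
step 6: <7, -4, 25> + <+0, -3, +7> → <7, -7, 32>
step 7: <7, -7, 32> + <+0, -3, +7> → <7, -10, 39>

<7, -10, 39>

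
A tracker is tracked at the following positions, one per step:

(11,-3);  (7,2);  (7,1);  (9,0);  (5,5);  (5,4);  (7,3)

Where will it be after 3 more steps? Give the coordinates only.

(5,6)

Step-to-step displacements: (-4,+5), (+0,-1), (+2,-1), (-4,+5), (+0,-1), (+2,-1) — a repeating cycle of length 3.
step 7: apply (-4,+5) → (3,8)
step 8: apply (+0,-1) → (3,7)
step 9: apply (+2,-1) → (5,6)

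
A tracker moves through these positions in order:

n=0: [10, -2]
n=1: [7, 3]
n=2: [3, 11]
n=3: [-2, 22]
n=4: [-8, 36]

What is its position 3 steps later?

[-32, 96]

Successive displacements: [-3, +5], [-4, +8], [-5, +11], [-6, +14] — each changes by [-1, +3].
step 5: [-8, 36] + [-7, +17] → [-15, 53]
step 6: [-15, 53] + [-8, +20] → [-23, 73]
step 7: [-23, 73] + [-9, +23] → [-32, 96]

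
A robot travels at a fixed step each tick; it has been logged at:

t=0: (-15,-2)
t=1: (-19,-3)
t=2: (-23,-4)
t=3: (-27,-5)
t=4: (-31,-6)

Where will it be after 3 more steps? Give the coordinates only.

(-43,-9)

Constant displacement of (-4,-1) per step.
step 5: (-31,-6) + (-4,-1) → (-35,-7)
step 6: (-35,-7) + (-4,-1) → (-39,-8)
step 7: (-39,-8) + (-4,-1) → (-43,-9)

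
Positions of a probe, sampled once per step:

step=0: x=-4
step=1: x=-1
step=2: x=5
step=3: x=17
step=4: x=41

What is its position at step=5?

Step-to-step displacements: +3, +6, +12, +24; each is 2× the previous.
step 5: 41 + 48 → x=89

x=89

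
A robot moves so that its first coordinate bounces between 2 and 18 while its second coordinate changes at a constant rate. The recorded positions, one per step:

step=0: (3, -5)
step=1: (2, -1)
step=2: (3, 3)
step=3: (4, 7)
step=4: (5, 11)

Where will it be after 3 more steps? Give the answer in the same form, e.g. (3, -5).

The first coordinate reflects between 2 and 18, moving 1 per step.
  step 5: 5 → 6
  step 6: 6 → 7
  step 7: 7 → 8
The second coordinate changes by +4 each step: at step 7 it is 23.

(8, 23)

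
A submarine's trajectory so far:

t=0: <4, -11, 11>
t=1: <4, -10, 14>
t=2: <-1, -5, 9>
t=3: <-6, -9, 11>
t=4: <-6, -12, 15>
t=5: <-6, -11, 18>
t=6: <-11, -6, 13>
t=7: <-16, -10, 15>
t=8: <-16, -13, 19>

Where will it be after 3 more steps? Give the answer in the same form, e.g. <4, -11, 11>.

Differencing gives <+0, +1, +3>, <-5, +5, -5>, <-5, -4, +2>, <+0, -3, +4>, <+0, +1, +3>, <-5, +5, -5>, <-5, -4, +2>, <+0, -3, +4>. This is the pattern <+0, +1, +3>, <-5, +5, -5>, <-5, -4, +2>, <+0, -3, +4> repeated.
step 9: apply <+0, +1, +3> → <-16, -12, 22>
step 10: apply <-5, +5, -5> → <-21, -7, 17>
step 11: apply <-5, -4, +2> → <-26, -11, 19>

<-26, -11, 19>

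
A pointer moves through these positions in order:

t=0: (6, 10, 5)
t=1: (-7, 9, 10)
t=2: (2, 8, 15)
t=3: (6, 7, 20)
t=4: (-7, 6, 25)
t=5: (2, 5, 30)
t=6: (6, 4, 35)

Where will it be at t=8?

The first coordinate repeats the cycle [6, -7, 2] with period 3; step 8 mod 3 = 2, giving 2.
The second coordinate changes by -1 each step, so at step 8 it is 10 + 8·(-1) = 2.
The third coordinate changes by +5 each step, so at step 8 it is 5 + 8·(5) = 45.

(2, 2, 45)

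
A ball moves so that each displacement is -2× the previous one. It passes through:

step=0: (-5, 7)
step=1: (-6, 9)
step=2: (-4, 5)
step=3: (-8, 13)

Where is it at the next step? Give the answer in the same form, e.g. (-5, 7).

(0, -3)

Step-to-step displacements: (-1, +2), (+2, -4), (-4, +8); each is -2× the previous.
step 4: (-8, 13) + (+8, -16) → (0, -3)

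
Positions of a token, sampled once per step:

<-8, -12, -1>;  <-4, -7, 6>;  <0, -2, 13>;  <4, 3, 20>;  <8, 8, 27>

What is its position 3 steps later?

Each step adds <+4, +5, +7> to the position.
step 5: <8, 8, 27> + <+4, +5, +7> → <12, 13, 34>
step 6: <12, 13, 34> + <+4, +5, +7> → <16, 18, 41>
step 7: <16, 18, 41> + <+4, +5, +7> → <20, 23, 48>

<20, 23, 48>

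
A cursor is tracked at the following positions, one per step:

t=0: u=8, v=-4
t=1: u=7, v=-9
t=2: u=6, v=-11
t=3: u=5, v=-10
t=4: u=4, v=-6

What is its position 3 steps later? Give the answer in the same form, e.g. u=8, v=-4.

Successive displacements: (-1, -5), (-1, -2), (-1, +1), (-1, +4) — each changes by (+0, +3).
step 5: u=4, v=-6 + (-1, +7) → u=3, v=1
step 6: u=3, v=1 + (-1, +10) → u=2, v=11
step 7: u=2, v=11 + (-1, +13) → u=1, v=24

u=1, v=24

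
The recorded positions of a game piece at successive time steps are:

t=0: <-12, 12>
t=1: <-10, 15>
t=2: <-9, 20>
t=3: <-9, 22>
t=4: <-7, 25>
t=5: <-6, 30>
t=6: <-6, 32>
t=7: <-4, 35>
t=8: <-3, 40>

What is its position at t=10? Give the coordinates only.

<-1, 45>

Differencing gives <+2, +3>, <+1, +5>, <+0, +2>, <+2, +3>, <+1, +5>, <+0, +2>, <+2, +3>, <+1, +5>. This is the pattern <+2, +3>, <+1, +5>, <+0, +2> repeated.
step 9: apply <+0, +2> → <-3, 42>
step 10: apply <+2, +3> → <-1, 45>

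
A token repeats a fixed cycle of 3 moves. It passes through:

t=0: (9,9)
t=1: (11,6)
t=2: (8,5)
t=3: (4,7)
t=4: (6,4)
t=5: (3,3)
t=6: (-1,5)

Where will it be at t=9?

The moves between consecutive positions are (+2,-3), (-3,-1), (-4,+2), (+2,-3), (-3,-1), (-4,+2); they repeat the 3-cycle [(+2,-3), (-3,-1), (-4,+2)].
step 7: apply (+2,-3) → (1,2)
step 8: apply (-3,-1) → (-2,1)
step 9: apply (-4,+2) → (-6,3)

(-6,3)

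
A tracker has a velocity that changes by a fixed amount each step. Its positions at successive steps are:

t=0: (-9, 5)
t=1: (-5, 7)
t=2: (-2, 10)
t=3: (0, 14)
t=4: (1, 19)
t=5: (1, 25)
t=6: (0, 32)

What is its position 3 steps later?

(-9, 59)

Taking differences between consecutive positions: (+4, +2), (+3, +3), (+2, +4), (+1, +5), (+0, +6), (-1, +7). These grow by (-1, +1) each step.
step 7: (0, 32) + (-2, +8) → (-2, 40)
step 8: (-2, 40) + (-3, +9) → (-5, 49)
step 9: (-5, 49) + (-4, +10) → (-9, 59)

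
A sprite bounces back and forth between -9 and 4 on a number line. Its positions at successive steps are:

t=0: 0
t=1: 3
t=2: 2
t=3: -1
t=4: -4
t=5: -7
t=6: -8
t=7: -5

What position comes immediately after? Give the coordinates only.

The value reflects between -9 and 4, moving 3 per step.
  step 8: -5 → -2

-2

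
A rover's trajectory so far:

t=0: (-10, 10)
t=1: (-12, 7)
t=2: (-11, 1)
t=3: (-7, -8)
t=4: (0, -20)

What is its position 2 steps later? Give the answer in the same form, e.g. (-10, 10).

(23, -53)

Taking differences between consecutive positions: (-2, -3), (+1, -6), (+4, -9), (+7, -12). These grow by (+3, -3) each step.
step 5: (0, -20) + (+10, -15) → (10, -35)
step 6: (10, -35) + (+13, -18) → (23, -53)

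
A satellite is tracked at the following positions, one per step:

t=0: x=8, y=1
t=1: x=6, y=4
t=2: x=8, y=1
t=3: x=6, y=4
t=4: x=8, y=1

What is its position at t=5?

x=6, y=4

Consecutive displacements (-2, +3), (+2, -3), (-2, +3), (+2, -3) scale by a factor of -1 each step.
step 5: x=8, y=1 + (-2, +3) → x=6, y=4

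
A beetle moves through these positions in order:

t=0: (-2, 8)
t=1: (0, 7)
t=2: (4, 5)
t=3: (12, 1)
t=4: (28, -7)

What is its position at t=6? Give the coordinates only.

(124, -55)

The jumps are (+2, -1), (+4, -2), (+8, -4), (+16, -8) — a geometric progression with ratio 2.
step 5: (28, -7) + (+32, -16) → (60, -23)
step 6: (60, -23) + (+64, -32) → (124, -55)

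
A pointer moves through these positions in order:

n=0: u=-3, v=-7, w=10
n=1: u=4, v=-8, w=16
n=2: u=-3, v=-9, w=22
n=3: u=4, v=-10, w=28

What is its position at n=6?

u=-3, v=-13, w=46

U: cycles through -3, 4 every 2 steps. Step 6 lands at position 0 of the cycle → -3.
V: linear, -1 per step → -13 at step 6.
W: linear, +6 per step → 46 at step 6.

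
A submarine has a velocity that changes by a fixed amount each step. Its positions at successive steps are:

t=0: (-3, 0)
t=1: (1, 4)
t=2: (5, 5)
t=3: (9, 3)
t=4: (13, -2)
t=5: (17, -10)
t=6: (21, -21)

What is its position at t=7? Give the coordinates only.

Successive displacements: (+4, +4), (+4, +1), (+4, -2), (+4, -5), (+4, -8), (+4, -11) — each changes by (+0, -3).
step 7: (21, -21) + (+4, -14) → (25, -35)

(25, -35)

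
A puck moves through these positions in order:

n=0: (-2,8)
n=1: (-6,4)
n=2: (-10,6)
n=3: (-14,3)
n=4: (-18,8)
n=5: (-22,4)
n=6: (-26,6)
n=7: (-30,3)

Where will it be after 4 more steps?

The first coordinate changes by -4 each step, so at step 11 it is -2 + 11·(-4) = -46.
The second coordinate repeats the cycle [8, 4, 6, 3] with period 4; step 11 mod 4 = 3, giving 3.

(-46,3)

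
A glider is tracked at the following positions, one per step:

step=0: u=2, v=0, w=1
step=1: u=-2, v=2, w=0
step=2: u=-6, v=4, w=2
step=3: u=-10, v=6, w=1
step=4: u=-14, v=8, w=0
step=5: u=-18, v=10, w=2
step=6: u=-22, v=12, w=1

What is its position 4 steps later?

The u coordinate changes by -4 each step, so at step 10 it is 2 + 10·(-4) = -38.
The v coordinate changes by +2 each step, so at step 10 it is 0 + 10·(2) = 20.
The w coordinate repeats the cycle [1, 0, 2] with period 3; step 10 mod 3 = 1, giving 0.

u=-38, v=20, w=0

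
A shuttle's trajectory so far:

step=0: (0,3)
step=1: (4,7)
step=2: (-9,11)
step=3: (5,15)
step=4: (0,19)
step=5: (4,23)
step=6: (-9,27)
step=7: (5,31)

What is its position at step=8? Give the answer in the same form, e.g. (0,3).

The first coordinate repeats the cycle [0, 4, -9, 5] with period 4; step 8 mod 4 = 0, giving 0.
The second coordinate changes by +4 each step, so at step 8 it is 3 + 8·(4) = 35.

(0,35)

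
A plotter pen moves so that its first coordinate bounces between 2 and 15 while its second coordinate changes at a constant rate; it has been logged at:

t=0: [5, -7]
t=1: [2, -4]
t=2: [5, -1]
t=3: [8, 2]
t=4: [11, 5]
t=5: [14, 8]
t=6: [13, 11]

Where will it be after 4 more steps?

[3, 23]

The first coordinate travels 3 per step and bounces off the walls at 2 and 15.
  step 7: 13 → 10
  step 8: 10 → 7
  step 9: 7 → 4
  step 10: 4 → 3
The second coordinate changes by +3 each step: at step 10 it is 23.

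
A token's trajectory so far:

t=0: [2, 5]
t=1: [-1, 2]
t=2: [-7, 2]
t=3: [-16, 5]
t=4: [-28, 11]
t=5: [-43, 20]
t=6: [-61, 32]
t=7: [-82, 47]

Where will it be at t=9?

[-133, 86]

Successive displacements: [-3, -3], [-6, +0], [-9, +3], [-12, +6], [-15, +9], [-18, +12], [-21, +15] — each changes by [-3, +3].
step 8: [-82, 47] + [-24, +18] → [-106, 65]
step 9: [-106, 65] + [-27, +21] → [-133, 86]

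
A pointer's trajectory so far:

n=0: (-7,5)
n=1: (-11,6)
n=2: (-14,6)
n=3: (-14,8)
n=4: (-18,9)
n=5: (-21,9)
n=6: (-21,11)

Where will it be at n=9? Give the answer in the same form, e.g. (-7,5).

The moves between consecutive positions are (-4,+1), (-3,+0), (+0,+2), (-4,+1), (-3,+0), (+0,+2); they repeat the 3-cycle [(-4,+1), (-3,+0), (+0,+2)].
step 7: apply (-4,+1) → (-25,12)
step 8: apply (-3,+0) → (-28,12)
step 9: apply (+0,+2) → (-28,14)

(-28,14)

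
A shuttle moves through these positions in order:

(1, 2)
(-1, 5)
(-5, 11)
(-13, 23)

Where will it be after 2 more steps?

The jumps are (-2, +3), (-4, +6), (-8, +12) — a geometric progression with ratio 2.
step 4: (-13, 23) + (-16, +24) → (-29, 47)
step 5: (-29, 47) + (-32, +48) → (-61, 95)

(-61, 95)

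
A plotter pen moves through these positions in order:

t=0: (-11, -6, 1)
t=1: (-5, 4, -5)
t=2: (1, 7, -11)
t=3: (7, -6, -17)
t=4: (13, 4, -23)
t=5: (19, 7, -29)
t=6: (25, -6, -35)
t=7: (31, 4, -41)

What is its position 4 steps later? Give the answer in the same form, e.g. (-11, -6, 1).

(55, 7, -65)

The first coordinate changes by +6 each step, so at step 11 it is -11 + 11·(6) = 55.
The second coordinate repeats the cycle [-6, 4, 7] with period 3; step 11 mod 3 = 2, giving 7.
The third coordinate changes by -6 each step, so at step 11 it is 1 + 11·(-6) = -65.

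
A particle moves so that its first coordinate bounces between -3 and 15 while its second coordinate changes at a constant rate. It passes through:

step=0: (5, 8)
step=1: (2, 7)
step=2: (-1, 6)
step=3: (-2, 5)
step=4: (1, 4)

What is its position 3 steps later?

The first coordinate reflects between -3 and 15, moving 3 per step.
  step 5: 1 → 4
  step 6: 4 → 7
  step 7: 7 → 10
The second coordinate changes by -1 each step: at step 7 it is 1.

(10, 1)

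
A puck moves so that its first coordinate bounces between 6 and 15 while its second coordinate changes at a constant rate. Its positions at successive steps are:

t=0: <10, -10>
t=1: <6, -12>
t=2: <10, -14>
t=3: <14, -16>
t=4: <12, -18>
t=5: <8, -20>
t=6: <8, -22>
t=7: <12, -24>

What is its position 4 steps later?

The first coordinate travels 4 per step and bounces off the walls at 6 and 15.
  step 8: 12 → 14
  step 9: 14 → 10
  step 10: 10 → 6
  step 11: 6 → 10
The second coordinate changes by -2 each step: at step 11 it is -32.

<10, -32>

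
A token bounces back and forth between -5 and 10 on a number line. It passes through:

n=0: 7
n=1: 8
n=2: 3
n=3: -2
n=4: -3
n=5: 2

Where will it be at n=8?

3

The value travels 5 per step and bounces off the walls at -5 and 10.
  step 6: 2 → 7
  step 7: 7 → 8
  step 8: 8 → 3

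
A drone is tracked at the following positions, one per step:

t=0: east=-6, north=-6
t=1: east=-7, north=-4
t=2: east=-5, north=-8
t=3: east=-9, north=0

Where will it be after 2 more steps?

east=-17, north=16

Step-to-step displacements: (-1,+2), (+2,-4), (-4,+8); each is -2× the previous.
step 4: east=-9, north=0 + (+8,-16) → east=-1, north=-16
step 5: east=-1, north=-16 + (-16,+32) → east=-17, north=16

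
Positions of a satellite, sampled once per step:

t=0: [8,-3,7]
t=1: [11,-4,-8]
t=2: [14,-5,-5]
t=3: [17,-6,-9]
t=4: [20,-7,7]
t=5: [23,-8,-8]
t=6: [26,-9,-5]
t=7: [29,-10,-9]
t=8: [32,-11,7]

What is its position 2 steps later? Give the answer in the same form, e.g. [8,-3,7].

[38,-13,-5]

First: linear, +3 per step → 38 at step 10.
Second: linear, -1 per step → -13 at step 10.
Third: cycles through 7, -8, -5, -9 every 4 steps. Step 10 lands at position 2 of the cycle → -5.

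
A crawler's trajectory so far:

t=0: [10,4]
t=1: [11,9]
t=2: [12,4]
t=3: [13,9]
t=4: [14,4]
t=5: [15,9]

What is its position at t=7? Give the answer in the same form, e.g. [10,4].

[17,9]

First: linear, +1 per step → 17 at step 7.
Second: cycles through 4, 9 every 2 steps. Step 7 lands at position 1 of the cycle → 9.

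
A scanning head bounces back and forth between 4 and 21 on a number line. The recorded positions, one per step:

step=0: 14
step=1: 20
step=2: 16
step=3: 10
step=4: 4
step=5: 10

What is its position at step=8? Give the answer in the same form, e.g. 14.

14

The value reflects between 4 and 21, moving 6 per step.
  step 6: 10 → 16
  step 7: 16 → 20
  step 8: 20 → 14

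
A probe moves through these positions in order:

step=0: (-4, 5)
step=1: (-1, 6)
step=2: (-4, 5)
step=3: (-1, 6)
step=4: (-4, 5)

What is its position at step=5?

Consecutive displacements (+3, +1), (-3, -1), (+3, +1), (-3, -1) scale by a factor of -1 each step.
step 5: (-4, 5) + (+3, +1) → (-1, 6)

(-1, 6)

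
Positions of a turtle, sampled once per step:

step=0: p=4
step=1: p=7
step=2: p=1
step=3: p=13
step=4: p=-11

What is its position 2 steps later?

p=-59

The jumps are +3, -6, +12, -24 — a geometric progression with ratio -2.
step 5: -11 + 48 → p=37
step 6: 37 − 96 → p=-59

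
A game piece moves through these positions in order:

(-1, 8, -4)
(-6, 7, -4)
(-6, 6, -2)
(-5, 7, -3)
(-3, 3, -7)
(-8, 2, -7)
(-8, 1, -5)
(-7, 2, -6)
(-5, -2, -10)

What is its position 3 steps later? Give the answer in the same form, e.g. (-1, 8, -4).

(-9, -3, -9)

Differencing gives (-5, -1, +0), (+0, -1, +2), (+1, +1, -1), (+2, -4, -4), (-5, -1, +0), (+0, -1, +2), (+1, +1, -1), (+2, -4, -4). This is the pattern (-5, -1, +0), (+0, -1, +2), (+1, +1, -1), (+2, -4, -4) repeated.
step 9: apply (-5, -1, +0) → (-10, -3, -10)
step 10: apply (+0, -1, +2) → (-10, -4, -8)
step 11: apply (+1, +1, -1) → (-9, -3, -9)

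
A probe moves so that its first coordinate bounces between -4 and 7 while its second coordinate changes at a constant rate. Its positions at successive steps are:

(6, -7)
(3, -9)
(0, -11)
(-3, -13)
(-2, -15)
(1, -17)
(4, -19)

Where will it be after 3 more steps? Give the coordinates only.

The first coordinate travels 3 per step and bounces off the walls at -4 and 7.
  step 7: 4 → 7
  step 8: 7 → 4
  step 9: 4 → 1
The second coordinate changes by -2 each step: at step 9 it is -25.

(1, -25)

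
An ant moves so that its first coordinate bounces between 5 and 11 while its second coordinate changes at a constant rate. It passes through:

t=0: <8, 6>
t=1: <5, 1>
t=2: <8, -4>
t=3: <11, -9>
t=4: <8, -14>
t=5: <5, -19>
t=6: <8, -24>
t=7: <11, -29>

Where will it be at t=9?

The first coordinate travels 3 per step and bounces off the walls at 5 and 11.
  step 8: 11 → 8
  step 9: 8 → 5
The second coordinate changes by -5 each step: at step 9 it is -39.

<5, -39>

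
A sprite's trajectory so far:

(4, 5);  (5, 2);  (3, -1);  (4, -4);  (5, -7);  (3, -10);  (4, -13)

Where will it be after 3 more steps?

First: cycles through 4, 5, 3 every 3 steps. Step 9 lands at position 0 of the cycle → 4.
Second: linear, -3 per step → -22 at step 9.

(4, -22)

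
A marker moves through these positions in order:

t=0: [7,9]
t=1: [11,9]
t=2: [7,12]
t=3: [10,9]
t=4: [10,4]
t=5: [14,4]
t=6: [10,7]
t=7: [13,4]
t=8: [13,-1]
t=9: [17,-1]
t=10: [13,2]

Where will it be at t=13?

The moves between consecutive positions are [+4,+0], [-4,+3], [+3,-3], [+0,-5], [+4,+0], [-4,+3], [+3,-3], [+0,-5], [+4,+0], [-4,+3]; they repeat the 4-cycle [[+4,+0], [-4,+3], [+3,-3], [+0,-5]].
step 11: apply [+3,-3] → [16,-1]
step 12: apply [+0,-5] → [16,-6]
step 13: apply [+4,+0] → [20,-6]

[20,-6]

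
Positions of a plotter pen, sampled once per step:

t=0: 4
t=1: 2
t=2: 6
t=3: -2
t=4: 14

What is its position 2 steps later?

Consecutive displacements -2, +4, -8, +16 scale by a factor of -2 each step.
step 5: 14 − 32 → -18
step 6: -18 + 64 → 46

46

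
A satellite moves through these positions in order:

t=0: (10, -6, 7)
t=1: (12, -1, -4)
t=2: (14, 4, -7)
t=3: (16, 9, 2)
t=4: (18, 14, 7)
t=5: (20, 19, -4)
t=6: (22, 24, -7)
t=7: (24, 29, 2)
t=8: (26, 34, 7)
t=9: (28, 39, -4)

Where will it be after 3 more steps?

First: linear, +2 per step → 34 at step 12.
Second: linear, +5 per step → 54 at step 12.
Third: cycles through 7, -4, -7, 2 every 4 steps. Step 12 lands at position 0 of the cycle → 7.

(34, 54, 7)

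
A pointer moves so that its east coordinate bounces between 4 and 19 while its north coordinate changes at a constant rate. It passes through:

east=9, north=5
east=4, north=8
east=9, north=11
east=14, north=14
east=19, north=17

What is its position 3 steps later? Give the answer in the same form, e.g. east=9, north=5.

east=4, north=26

The east coordinate travels 5 per step and bounces off the walls at 4 and 19.
  step 5: 19 → 14
  step 6: 14 → 9
  step 7: 9 → 4
The north coordinate changes by +3 each step: at step 7 it is 26.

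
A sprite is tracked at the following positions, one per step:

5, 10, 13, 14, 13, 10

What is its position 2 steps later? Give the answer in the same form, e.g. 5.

Taking differences between consecutive positions: +5, +3, +1, -1, -3. These grow by -2 each step.
step 6: 10 − 5 → 5
step 7: 5 − 7 → -2

-2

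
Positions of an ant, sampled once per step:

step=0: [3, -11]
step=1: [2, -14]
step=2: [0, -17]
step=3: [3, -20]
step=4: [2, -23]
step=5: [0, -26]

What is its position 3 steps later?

First: cycles through 3, 2, 0 every 3 steps. Step 8 lands at position 2 of the cycle → 0.
Second: linear, -3 per step → -35 at step 8.

[0, -35]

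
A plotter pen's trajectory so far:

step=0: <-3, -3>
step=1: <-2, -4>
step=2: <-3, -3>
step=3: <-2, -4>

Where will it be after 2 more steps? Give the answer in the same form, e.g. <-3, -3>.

The jumps are <+1, -1>, <-1, +1>, <+1, -1> — a geometric progression with ratio -1.
step 4: <-2, -4> + <-1, +1> → <-3, -3>
step 5: <-3, -3> + <+1, -1> → <-2, -4>

<-2, -4>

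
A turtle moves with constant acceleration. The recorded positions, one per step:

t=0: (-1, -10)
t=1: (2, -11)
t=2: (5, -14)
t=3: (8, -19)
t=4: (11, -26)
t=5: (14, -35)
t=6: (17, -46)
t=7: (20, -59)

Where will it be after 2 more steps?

(26, -91)

Taking differences between consecutive positions: (+3, -1), (+3, -3), (+3, -5), (+3, -7), (+3, -9), (+3, -11), (+3, -13). These grow by (+0, -2) each step.
step 8: (20, -59) + (+3, -15) → (23, -74)
step 9: (23, -74) + (+3, -17) → (26, -91)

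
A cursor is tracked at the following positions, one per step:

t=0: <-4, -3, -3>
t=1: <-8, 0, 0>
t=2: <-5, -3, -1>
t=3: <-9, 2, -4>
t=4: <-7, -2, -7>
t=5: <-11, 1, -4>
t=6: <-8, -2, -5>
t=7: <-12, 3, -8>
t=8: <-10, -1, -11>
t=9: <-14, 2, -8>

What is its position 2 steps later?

<-15, 4, -12>

Step-to-step displacements: <-4, +3, +3>, <+3, -3, -1>, <-4, +5, -3>, <+2, -4, -3>, <-4, +3, +3>, <+3, -3, -1>, <-4, +5, -3>, <+2, -4, -3>, <-4, +3, +3> — a repeating cycle of length 4.
step 10: apply <+3, -3, -1> → <-11, -1, -9>
step 11: apply <-4, +5, -3> → <-15, 4, -12>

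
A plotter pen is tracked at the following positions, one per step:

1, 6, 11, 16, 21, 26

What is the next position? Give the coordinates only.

31

Constant displacement of +5 per step.
step 6: 26 + 5 → 31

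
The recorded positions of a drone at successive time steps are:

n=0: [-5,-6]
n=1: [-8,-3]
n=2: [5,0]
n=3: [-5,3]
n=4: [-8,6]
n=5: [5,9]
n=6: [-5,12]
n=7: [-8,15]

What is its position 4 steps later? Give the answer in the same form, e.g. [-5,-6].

First: cycles through -5, -8, 5 every 3 steps. Step 11 lands at position 2 of the cycle → 5.
Second: linear, +3 per step → 27 at step 11.

[5,27]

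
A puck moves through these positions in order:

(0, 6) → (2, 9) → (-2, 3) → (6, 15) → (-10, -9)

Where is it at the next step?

Consecutive displacements (+2, +3), (-4, -6), (+8, +12), (-16, -24) scale by a factor of -2 each step.
step 5: (-10, -9) + (+32, +48) → (22, 39)

(22, 39)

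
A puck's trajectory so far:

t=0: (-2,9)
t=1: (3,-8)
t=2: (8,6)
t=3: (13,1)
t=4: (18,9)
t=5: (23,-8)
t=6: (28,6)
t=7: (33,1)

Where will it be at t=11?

First: linear, +5 per step → 53 at step 11.
Second: cycles through 9, -8, 6, 1 every 4 steps. Step 11 lands at position 3 of the cycle → 1.

(53,1)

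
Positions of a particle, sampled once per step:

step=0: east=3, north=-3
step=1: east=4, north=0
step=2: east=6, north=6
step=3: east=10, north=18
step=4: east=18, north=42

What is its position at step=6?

The jumps are (+1, +3), (+2, +6), (+4, +12), (+8, +24) — a geometric progression with ratio 2.
step 5: east=18, north=42 + (+16, +48) → east=34, north=90
step 6: east=34, north=90 + (+32, +96) → east=66, north=186

east=66, north=186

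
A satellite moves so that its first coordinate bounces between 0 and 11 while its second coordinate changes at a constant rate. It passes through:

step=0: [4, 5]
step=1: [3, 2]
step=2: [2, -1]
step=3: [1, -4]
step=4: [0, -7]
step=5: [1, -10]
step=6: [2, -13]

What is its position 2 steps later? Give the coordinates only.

[4, -19]

The first coordinate travels 1 per step and bounces off the walls at 0 and 11.
  step 7: 2 → 3
  step 8: 3 → 4
The second coordinate changes by -3 each step: at step 8 it is -19.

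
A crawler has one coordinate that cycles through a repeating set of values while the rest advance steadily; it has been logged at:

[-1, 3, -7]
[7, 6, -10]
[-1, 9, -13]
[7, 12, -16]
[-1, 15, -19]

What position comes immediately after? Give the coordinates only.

First: cycles through -1, 7 every 2 steps. Step 5 lands at position 1 of the cycle → 7.
Second: linear, +3 per step → 18 at step 5.
Third: linear, -3 per step → -22 at step 5.

[7, 18, -22]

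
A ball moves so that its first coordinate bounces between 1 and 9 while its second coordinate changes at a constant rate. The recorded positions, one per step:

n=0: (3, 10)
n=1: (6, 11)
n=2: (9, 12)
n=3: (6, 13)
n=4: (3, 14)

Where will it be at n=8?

(7, 18)

The first coordinate reflects between 1 and 9, moving 3 per step.
  step 5: 3 → 2
  step 6: 2 → 5
  step 7: 5 → 8
  step 8: 8 → 7
The second coordinate changes by +1 each step: at step 8 it is 18.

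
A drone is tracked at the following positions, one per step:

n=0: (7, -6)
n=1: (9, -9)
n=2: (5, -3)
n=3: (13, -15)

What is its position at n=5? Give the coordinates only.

The jumps are (+2, -3), (-4, +6), (+8, -12) — a geometric progression with ratio -2.
step 4: (13, -15) + (-16, +24) → (-3, 9)
step 5: (-3, 9) + (+32, -48) → (29, -39)

(29, -39)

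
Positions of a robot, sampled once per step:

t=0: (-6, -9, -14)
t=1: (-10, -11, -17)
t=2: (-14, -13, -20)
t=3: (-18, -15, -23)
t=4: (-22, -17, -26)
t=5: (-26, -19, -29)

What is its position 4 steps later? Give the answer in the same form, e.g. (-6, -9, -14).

(-42, -27, -41)

Constant displacement of (-4, -2, -3) per step.
step 6: (-26, -19, -29) + (-4, -2, -3) → (-30, -21, -32)
step 7: (-30, -21, -32) + (-4, -2, -3) → (-34, -23, -35)
step 8: (-34, -23, -35) + (-4, -2, -3) → (-38, -25, -38)
step 9: (-38, -25, -38) + (-4, -2, -3) → (-42, -27, -41)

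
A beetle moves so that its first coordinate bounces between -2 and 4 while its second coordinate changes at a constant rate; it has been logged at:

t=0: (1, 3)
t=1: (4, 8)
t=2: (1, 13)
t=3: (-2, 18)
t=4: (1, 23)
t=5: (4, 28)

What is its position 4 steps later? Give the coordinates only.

The first coordinate reflects between -2 and 4, moving 3 per step.
  step 6: 4 → 1
  step 7: 1 → -2
  step 8: -2 → 1
  step 9: 1 → 4
The second coordinate changes by +5 each step: at step 9 it is 48.

(4, 48)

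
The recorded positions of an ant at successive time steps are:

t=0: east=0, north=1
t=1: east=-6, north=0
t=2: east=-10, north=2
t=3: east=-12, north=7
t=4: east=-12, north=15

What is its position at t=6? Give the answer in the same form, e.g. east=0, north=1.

First differences are (-6,-1), (-4,+2), (-2,+5), (+0,+8); their common second difference is (+2,+3) (constant acceleration).
step 5: east=-12, north=15 + (+2,+11) → east=-10, north=26
step 6: east=-10, north=26 + (+4,+14) → east=-6, north=40

east=-6, north=40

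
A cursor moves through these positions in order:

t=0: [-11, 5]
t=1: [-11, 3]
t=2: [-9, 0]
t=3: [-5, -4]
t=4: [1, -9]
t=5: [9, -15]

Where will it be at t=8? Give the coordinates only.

[45, -39]

Successive displacements: [+0, -2], [+2, -3], [+4, -4], [+6, -5], [+8, -6] — each changes by [+2, -1].
step 6: [9, -15] + [+10, -7] → [19, -22]
step 7: [19, -22] + [+12, -8] → [31, -30]
step 8: [31, -30] + [+14, -9] → [45, -39]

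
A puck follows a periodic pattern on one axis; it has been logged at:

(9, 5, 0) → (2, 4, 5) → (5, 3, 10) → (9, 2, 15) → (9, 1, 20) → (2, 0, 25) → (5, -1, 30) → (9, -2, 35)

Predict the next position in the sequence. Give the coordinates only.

(9, -3, 40)

The first coordinate repeats the cycle [9, 2, 5, 9] with period 4; step 8 mod 4 = 0, giving 9.
The second coordinate changes by -1 each step, so at step 8 it is 5 + 8·(-1) = -3.
The third coordinate changes by +5 each step, so at step 8 it is 0 + 8·(5) = 40.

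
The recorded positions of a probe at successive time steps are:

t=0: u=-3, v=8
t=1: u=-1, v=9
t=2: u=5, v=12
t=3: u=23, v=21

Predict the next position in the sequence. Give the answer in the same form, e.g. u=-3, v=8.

The jumps are (+2, +1), (+6, +3), (+18, +9) — a geometric progression with ratio 3.
step 4: u=23, v=21 + (+54, +27) → u=77, v=48

u=77, v=48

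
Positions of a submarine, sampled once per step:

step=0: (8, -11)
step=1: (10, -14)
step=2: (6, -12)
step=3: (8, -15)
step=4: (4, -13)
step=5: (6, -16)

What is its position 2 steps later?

(4, -17)

The moves between consecutive positions are (+2, -3), (-4, +2), (+2, -3), (-4, +2), (+2, -3); they repeat the 2-cycle [(+2, -3), (-4, +2)].
step 6: apply (-4, +2) → (2, -14)
step 7: apply (+2, -3) → (4, -17)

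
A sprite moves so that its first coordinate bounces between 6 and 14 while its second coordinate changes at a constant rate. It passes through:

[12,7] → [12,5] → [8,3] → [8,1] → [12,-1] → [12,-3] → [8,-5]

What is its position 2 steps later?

[12,-9]

The first coordinate travels 4 per step and bounces off the walls at 6 and 14.
  step 7: 8 → 8
  step 8: 8 → 12
The second coordinate changes by -2 each step: at step 8 it is -9.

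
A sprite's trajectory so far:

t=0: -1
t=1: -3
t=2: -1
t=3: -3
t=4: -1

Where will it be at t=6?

-1

The jumps are -2, +2, -2, +2 — a geometric progression with ratio -1.
step 5: -1 − 2 → -3
step 6: -3 + 2 → -1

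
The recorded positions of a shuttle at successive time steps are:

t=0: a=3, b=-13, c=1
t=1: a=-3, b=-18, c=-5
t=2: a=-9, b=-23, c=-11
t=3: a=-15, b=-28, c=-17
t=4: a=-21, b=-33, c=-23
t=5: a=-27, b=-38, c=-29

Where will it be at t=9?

Each step adds (-6, -5, -6) to the position.
step 6: a=-27, b=-38, c=-29 + (-6, -5, -6) → a=-33, b=-43, c=-35
step 7: a=-33, b=-43, c=-35 + (-6, -5, -6) → a=-39, b=-48, c=-41
step 8: a=-39, b=-48, c=-41 + (-6, -5, -6) → a=-45, b=-53, c=-47
step 9: a=-45, b=-53, c=-47 + (-6, -5, -6) → a=-51, b=-58, c=-53

a=-51, b=-58, c=-53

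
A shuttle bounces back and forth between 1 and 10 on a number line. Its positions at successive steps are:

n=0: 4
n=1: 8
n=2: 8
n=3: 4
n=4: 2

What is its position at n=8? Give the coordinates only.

2

The value travels 4 per step and bounces off the walls at 1 and 10.
  step 5: 2 → 6
  step 6: 6 → 10
  step 7: 10 → 6
  step 8: 6 → 2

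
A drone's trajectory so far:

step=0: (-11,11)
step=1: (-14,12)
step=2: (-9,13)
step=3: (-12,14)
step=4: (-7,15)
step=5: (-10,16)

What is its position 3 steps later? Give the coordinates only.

Step-to-step displacements: (-3,+1), (+5,+1), (-3,+1), (+5,+1), (-3,+1) — a repeating cycle of length 2.
step 6: apply (+5,+1) → (-5,17)
step 7: apply (-3,+1) → (-8,18)
step 8: apply (+5,+1) → (-3,19)

(-3,19)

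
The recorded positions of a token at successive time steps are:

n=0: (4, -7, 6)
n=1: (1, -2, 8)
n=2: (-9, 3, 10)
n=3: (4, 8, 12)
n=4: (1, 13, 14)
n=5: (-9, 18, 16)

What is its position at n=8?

First: cycles through 4, 1, -9 every 3 steps. Step 8 lands at position 2 of the cycle → -9.
Second: linear, +5 per step → 33 at step 8.
Third: linear, +2 per step → 22 at step 8.

(-9, 33, 22)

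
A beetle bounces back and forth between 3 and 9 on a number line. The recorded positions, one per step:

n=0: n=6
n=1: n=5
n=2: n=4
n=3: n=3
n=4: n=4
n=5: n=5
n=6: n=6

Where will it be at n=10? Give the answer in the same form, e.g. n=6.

The value travels 1 per step and bounces off the walls at 3 and 9.
  step 7: 6 → 7
  step 8: 7 → 8
  step 9: 8 → 9
  step 10: 9 → 8

n=8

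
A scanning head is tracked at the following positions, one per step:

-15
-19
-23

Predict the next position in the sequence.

Each step adds -4 to the position.
step 3: -23 − 4 → -27

-27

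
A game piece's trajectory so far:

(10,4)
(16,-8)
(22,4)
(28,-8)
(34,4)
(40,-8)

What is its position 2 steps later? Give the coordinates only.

(52,-8)

First: linear, +6 per step → 52 at step 7.
Second: cycles through 4, -8 every 2 steps. Step 7 lands at position 1 of the cycle → -8.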